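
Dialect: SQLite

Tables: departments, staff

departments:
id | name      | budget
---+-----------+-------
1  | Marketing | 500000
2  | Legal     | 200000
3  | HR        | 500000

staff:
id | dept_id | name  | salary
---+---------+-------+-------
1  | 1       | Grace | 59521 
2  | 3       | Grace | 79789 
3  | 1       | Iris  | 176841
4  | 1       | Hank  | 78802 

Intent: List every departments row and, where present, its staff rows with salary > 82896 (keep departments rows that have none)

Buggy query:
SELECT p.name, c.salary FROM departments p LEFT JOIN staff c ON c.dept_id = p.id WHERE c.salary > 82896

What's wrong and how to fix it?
Bug: Filtering c.salary in WHERE discards the NULL rows produced by LEFT JOIN, turning it into an inner join

Fix: Put 'c.salary > 82896' in the JOIN's ON clause instead of WHERE

Corrected query:
SELECT p.name, c.salary FROM departments p LEFT JOIN staff c ON c.dept_id = p.id AND c.salary > 82896

Result:
name      | salary
----------+-------
Marketing | 176841
Legal     | NULL  
HR        | NULL  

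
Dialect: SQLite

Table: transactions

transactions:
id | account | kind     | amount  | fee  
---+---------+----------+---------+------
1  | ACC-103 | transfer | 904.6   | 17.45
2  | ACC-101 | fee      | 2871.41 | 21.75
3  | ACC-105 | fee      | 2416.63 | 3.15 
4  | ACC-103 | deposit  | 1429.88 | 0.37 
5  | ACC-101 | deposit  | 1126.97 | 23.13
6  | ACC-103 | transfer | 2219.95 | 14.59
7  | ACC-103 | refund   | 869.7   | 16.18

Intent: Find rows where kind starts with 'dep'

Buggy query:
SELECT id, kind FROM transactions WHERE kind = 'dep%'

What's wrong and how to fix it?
Bug: Wildcards only work with LIKE; '=' treats '%' as a literal character

Fix: Replace '=' with LIKE so 'dep%' is treated as a pattern

Corrected query:
SELECT id, kind FROM transactions WHERE kind LIKE 'dep%'

Result:
id | kind   
---+--------
4  | deposit
5  | deposit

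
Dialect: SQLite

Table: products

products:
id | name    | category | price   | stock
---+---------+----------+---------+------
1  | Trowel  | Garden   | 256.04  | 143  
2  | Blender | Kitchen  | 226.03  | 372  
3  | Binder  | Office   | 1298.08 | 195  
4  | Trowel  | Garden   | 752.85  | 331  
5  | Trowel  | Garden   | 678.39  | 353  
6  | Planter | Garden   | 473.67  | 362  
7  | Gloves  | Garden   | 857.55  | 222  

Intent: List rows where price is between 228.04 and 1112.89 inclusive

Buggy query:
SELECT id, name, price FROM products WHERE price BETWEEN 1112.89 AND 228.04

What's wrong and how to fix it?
Bug: BETWEEN expects the lower bound first; with 1112.89 AND 228.04 the range is empty

Fix: Swap the bounds so the smaller value comes first

Corrected query:
SELECT id, name, price FROM products WHERE price BETWEEN 228.04 AND 1112.89

Result:
id | name    | price 
---+---------+-------
1  | Trowel  | 256.04
4  | Trowel  | 752.85
5  | Trowel  | 678.39
6  | Planter | 473.67
7  | Gloves  | 857.55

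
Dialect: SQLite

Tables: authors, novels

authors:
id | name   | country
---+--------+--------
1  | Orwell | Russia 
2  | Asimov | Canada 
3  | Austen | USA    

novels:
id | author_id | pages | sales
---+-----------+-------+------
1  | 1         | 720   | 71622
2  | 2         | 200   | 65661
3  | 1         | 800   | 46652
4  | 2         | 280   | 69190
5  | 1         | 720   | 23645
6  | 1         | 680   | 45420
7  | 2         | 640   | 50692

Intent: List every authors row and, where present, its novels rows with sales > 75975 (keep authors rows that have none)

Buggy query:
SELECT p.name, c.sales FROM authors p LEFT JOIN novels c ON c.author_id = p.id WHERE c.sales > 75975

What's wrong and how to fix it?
Bug: A WHERE condition on the right-hand table after LEFT JOIN drops unmatched parents

Fix: Put 'c.sales > 75975' in the JOIN's ON clause instead of WHERE

Corrected query:
SELECT p.name, c.sales FROM authors p LEFT JOIN novels c ON c.author_id = p.id AND c.sales > 75975

Result:
name   | sales
-------+------
Orwell | NULL 
Asimov | NULL 
Austen | NULL 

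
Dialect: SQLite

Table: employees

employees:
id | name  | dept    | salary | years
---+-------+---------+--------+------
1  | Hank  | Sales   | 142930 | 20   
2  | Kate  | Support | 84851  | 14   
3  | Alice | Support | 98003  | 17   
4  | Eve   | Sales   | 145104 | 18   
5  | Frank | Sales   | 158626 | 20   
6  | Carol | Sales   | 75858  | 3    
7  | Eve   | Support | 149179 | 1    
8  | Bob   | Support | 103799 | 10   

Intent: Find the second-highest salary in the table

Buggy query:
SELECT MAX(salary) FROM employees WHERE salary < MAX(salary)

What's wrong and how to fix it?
Bug: MAX(salary) on the right of the comparison is an aggregate-in-WHERE error

Fix: Compute the overall MAX in a subquery, then take MAX of rows below it

Corrected query:
SELECT MAX(salary) FROM employees WHERE salary < (SELECT MAX(salary) FROM employees)

Result:
MAX(salary)
-----------
149179     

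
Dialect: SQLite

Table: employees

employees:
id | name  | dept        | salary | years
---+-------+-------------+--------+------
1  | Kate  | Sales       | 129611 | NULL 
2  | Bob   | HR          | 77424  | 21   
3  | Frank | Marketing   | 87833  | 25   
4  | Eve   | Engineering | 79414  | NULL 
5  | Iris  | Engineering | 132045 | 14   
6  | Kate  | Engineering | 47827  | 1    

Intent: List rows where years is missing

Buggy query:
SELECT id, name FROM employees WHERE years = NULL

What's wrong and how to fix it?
Bug: '= NULL' is always unknown in SQL three-valued logic, so no rows match

Fix: Replace '= NULL' with 'IS NULL'

Corrected query:
SELECT id, name FROM employees WHERE years IS NULL

Result:
id | name
---+-----
1  | Kate
4  | Eve 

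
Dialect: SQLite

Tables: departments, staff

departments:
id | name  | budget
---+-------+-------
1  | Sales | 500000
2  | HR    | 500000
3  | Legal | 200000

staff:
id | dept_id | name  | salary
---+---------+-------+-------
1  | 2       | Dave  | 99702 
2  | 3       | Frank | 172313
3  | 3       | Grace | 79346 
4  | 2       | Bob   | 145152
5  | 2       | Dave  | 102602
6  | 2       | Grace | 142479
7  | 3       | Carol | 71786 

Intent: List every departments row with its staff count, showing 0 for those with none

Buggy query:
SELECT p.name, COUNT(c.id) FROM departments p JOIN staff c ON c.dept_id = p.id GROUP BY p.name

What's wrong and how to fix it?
Bug: INNER JOIN drops departments rows that have no matching staff rows

Fix: Use LEFT JOIN so parents without children still appear (COUNT(c.id) gives 0)

Corrected query:
SELECT p.name, COUNT(c.id) FROM departments p LEFT JOIN staff c ON c.dept_id = p.id GROUP BY p.name

Result:
name  | COUNT(c.id)
------+------------
HR    | 4          
Legal | 3          
Sales | 0          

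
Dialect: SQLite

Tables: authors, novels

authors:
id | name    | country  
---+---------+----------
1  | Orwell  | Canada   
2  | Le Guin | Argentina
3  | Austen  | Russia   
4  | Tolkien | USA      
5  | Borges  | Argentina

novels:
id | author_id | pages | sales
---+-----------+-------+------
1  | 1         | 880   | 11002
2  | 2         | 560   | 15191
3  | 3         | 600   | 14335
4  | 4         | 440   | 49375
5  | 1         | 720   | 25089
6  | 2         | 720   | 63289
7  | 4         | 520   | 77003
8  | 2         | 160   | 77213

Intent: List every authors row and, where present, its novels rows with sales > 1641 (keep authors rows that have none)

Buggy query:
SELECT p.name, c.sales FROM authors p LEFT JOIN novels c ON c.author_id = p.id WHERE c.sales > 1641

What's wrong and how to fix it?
Bug: Filtering c.sales in WHERE discards the NULL rows produced by LEFT JOIN, turning it into an inner join

Fix: Move the right-table condition into the ON clause so unmatched parents are kept

Corrected query:
SELECT p.name, c.sales FROM authors p LEFT JOIN novels c ON c.author_id = p.id AND c.sales > 1641

Result:
name    | sales
--------+------
Orwell  | 11002
Orwell  | 25089
Le Guin | 15191
Le Guin | 63289
Le Guin | 77213
Austen  | 14335
Tolkien | 49375
Tolkien | 77003
Borges  | NULL 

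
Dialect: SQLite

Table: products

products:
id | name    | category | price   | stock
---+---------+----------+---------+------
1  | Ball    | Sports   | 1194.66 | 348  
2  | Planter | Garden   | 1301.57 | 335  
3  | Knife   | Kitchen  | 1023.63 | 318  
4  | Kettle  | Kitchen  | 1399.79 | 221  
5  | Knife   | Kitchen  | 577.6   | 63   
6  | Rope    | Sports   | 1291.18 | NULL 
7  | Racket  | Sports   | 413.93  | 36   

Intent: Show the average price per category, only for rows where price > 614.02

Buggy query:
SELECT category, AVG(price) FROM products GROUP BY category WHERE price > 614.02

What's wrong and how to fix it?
Bug: Row-level WHERE must come before GROUP BY in the clause order

Fix: Place WHERE between FROM and GROUP BY

Corrected query:
SELECT category, AVG(price) FROM products WHERE price > 614.02 GROUP BY category

Result:
category | AVG(price)
---------+-----------
Garden   | 1301.57   
Kitchen  | 1211.71   
Sports   | 1242.92   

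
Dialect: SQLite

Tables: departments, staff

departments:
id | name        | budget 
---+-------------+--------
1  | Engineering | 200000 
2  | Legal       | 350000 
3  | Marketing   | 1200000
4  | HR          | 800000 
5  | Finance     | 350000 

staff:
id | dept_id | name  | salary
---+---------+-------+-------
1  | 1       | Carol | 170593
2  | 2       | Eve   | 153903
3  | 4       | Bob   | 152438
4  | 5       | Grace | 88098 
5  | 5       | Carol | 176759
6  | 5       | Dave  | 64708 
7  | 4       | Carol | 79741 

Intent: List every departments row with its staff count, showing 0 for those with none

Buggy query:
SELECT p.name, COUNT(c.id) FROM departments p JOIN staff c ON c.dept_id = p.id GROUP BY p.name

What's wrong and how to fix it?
Bug: An inner join excludes parents with zero children

Fix: Use LEFT JOIN so parents without children still appear (COUNT(c.id) gives 0)

Corrected query:
SELECT p.name, COUNT(c.id) FROM departments p LEFT JOIN staff c ON c.dept_id = p.id GROUP BY p.name

Result:
name        | COUNT(c.id)
------------+------------
Engineering | 1          
Finance     | 3          
HR          | 2          
Legal       | 1          
Marketing   | 0          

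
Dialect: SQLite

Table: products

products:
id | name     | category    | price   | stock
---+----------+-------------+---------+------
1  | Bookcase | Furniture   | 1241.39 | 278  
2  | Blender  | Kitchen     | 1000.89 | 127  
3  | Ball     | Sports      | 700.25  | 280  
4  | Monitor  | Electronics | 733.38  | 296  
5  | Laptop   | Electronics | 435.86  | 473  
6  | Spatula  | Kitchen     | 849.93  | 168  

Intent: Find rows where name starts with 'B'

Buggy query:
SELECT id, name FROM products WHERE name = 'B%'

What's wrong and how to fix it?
Bug: Wildcards only work with LIKE; '=' treats '%' as a literal character

Fix: Use LIKE for wildcard pattern matching

Corrected query:
SELECT id, name FROM products WHERE name LIKE 'B%'

Result:
id | name    
---+---------
1  | Bookcase
2  | Blender 
3  | Ball    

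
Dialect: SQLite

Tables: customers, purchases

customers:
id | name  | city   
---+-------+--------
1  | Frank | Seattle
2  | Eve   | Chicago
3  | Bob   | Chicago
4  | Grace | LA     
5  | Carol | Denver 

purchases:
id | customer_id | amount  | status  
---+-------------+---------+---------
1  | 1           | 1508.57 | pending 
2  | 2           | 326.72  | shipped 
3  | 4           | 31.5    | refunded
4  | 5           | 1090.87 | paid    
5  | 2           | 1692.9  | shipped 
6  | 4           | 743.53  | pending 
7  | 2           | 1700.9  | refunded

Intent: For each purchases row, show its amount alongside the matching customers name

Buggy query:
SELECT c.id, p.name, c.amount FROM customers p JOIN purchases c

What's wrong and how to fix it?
Bug: Missing join condition: each purchases row is matched to all customers rows instead of just its own

Fix: Add ON c.customer_id = p.id to the JOIN

Corrected query:
SELECT c.id, p.name, c.amount FROM customers p JOIN purchases c ON c.customer_id = p.id

Result:
id | name  | amount 
---+-------+--------
1  | Frank | 1508.57
2  | Eve   | 326.72 
3  | Grace | 31.5   
4  | Carol | 1090.87
5  | Eve   | 1692.9 
6  | Grace | 743.53 
7  | Eve   | 1700.9 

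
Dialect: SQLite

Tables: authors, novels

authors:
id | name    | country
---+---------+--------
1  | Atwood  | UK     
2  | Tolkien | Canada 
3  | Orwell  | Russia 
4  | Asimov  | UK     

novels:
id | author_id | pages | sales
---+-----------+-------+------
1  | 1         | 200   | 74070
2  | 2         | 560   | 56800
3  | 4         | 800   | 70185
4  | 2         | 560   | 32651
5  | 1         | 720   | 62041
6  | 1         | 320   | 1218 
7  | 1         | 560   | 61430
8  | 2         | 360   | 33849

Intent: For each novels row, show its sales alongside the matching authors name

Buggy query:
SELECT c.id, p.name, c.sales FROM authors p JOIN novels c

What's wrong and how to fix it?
Bug: Missing join condition: each novels row is matched to all authors rows instead of just its own

Fix: Add ON c.author_id = p.id to the JOIN

Corrected query:
SELECT c.id, p.name, c.sales FROM authors p JOIN novels c ON c.author_id = p.id

Result:
id | name    | sales
---+---------+------
1  | Atwood  | 74070
2  | Tolkien | 56800
3  | Asimov  | 70185
4  | Tolkien | 32651
5  | Atwood  | 62041
6  | Atwood  | 1218 
7  | Atwood  | 61430
8  | Tolkien | 33849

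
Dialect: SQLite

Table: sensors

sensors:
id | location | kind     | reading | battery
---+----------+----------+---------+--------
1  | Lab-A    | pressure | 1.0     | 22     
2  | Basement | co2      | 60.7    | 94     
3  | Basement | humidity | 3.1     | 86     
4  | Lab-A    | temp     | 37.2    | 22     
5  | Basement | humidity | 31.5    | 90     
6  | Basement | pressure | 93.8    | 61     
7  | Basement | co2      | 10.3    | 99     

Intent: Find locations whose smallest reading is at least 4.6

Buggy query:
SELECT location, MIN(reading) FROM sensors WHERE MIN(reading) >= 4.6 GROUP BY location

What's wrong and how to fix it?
Bug: Aggregates like MIN are computed per group after WHERE runs

Fix: Replace WHERE with HAVING after the GROUP BY

Corrected query:
SELECT location, MIN(reading) FROM sensors GROUP BY location HAVING MIN(reading) >= 4.6

Result:
(no rows)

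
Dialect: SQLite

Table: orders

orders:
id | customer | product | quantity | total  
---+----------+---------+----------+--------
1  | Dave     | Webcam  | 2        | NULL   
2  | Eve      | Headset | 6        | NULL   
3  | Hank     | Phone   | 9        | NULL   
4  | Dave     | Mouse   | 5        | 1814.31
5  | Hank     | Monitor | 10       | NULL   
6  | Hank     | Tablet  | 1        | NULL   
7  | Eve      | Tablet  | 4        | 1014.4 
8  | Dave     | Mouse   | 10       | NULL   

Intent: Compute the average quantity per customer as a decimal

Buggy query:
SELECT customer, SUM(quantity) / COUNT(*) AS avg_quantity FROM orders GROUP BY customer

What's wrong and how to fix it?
Bug: SUM(quantity) and COUNT(*) are both integers; the division truncates the fractional part

Fix: Cast one side to REAL so the division keeps the fractional part

Corrected query:
SELECT customer, SUM(quantity) * 1.0 / COUNT(*) AS avg_quantity FROM orders GROUP BY customer

Result:
customer | avg_quantity
---------+-------------
Dave     | 5.666667    
Eve      | 5           
Hank     | 6.666667    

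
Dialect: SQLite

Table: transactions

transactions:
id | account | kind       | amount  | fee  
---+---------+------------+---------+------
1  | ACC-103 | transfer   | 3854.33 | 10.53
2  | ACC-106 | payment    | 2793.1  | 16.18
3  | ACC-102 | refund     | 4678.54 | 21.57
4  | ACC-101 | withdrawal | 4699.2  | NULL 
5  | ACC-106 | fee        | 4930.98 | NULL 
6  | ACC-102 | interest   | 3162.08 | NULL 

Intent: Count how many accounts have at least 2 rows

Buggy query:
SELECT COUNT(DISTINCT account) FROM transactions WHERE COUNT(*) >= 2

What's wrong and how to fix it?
Bug: WHERE filters individual rows, not groups, so a group-level COUNT is invalid there

Fix: Group first with HAVING COUNT(*) >= 2, then COUNT the resulting groups

Corrected query:
SELECT COUNT(*) FROM (SELECT account FROM transactions GROUP BY account HAVING COUNT(*) >= 2)

Result:
COUNT(*)
--------
2       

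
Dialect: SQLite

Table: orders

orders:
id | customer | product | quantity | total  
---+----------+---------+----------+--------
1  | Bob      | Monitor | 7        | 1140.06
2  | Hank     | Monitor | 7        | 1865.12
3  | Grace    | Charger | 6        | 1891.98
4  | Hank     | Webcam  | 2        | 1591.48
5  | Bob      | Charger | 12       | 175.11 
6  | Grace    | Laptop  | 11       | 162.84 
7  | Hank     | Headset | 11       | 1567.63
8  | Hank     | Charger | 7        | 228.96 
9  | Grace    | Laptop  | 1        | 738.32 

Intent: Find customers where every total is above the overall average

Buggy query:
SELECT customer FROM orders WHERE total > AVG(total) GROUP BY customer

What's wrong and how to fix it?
Bug: WHERE evaluates per row before aggregation, so AVG() is unavailable

Fix: Use a subquery for AVG and a HAVING MIN(...) filter so the condition holds for every row in the group

Corrected query:
SELECT customer FROM orders GROUP BY customer HAVING MIN(total) > (SELECT AVG(total) FROM orders)

Result:
(no rows)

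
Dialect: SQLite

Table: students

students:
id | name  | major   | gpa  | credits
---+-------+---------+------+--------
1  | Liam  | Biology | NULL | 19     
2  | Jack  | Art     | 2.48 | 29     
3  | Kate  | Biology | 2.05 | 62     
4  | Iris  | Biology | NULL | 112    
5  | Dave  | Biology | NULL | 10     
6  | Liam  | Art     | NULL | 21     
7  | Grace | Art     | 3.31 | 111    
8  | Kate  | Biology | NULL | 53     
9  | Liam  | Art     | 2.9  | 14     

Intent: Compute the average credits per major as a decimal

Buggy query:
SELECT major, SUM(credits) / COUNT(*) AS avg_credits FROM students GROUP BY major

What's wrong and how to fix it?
Bug: Both operands are integers, so '/' performs integer division and truncates

Fix: Multiply by 1.0 (or CAST to REAL) to force floating-point division

Corrected query:
SELECT major, SUM(credits) * 1.0 / COUNT(*) AS avg_credits FROM students GROUP BY major

Result:
major   | avg_credits
--------+------------
Art     | 43.75      
Biology | 51.2       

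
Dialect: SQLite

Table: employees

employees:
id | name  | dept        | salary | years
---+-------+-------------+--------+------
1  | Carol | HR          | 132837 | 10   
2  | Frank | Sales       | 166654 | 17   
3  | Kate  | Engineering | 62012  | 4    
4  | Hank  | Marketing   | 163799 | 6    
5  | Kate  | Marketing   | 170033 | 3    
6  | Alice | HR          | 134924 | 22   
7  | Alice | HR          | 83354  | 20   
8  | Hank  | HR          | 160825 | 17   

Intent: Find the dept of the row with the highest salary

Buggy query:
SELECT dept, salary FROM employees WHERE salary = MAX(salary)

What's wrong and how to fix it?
Bug: WHERE is evaluated per row; an aggregate over the whole table isn't defined there

Fix: Wrap MAX in a scalar subquery so WHERE compares against a single value

Corrected query:
SELECT dept, salary FROM employees WHERE salary = (SELECT MAX(salary) FROM employees)

Result:
dept      | salary
----------+-------
Marketing | 170033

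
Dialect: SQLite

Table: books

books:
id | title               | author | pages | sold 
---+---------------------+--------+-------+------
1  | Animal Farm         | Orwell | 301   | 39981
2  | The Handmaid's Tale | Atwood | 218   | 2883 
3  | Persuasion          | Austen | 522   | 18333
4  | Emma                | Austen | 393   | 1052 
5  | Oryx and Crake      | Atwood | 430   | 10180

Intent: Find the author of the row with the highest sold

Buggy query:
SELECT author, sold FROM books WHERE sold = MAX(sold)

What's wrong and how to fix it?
Bug: WHERE is evaluated per row; an aggregate over the whole table isn't defined there

Fix: Wrap MAX in a scalar subquery so WHERE compares against a single value

Corrected query:
SELECT author, sold FROM books WHERE sold = (SELECT MAX(sold) FROM books)

Result:
author | sold 
-------+------
Orwell | 39981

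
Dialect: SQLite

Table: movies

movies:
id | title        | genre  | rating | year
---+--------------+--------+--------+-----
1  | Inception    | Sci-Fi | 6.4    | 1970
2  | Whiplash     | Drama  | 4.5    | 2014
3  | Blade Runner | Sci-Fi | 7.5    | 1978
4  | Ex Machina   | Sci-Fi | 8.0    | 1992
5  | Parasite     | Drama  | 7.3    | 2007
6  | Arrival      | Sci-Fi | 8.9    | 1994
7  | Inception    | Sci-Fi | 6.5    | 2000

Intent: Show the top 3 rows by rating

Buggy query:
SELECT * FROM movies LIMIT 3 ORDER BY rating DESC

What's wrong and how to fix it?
Bug: LIMIT must come after ORDER BY

Fix: Sort with ORDER BY, then apply LIMIT

Corrected query:
SELECT * FROM movies ORDER BY rating DESC LIMIT 3

Result:
id | title        | genre  | rating | year
---+--------------+--------+--------+-----
6  | Arrival      | Sci-Fi | 8.9    | 1994
4  | Ex Machina   | Sci-Fi | 8      | 1992
3  | Blade Runner | Sci-Fi | 7.5    | 1978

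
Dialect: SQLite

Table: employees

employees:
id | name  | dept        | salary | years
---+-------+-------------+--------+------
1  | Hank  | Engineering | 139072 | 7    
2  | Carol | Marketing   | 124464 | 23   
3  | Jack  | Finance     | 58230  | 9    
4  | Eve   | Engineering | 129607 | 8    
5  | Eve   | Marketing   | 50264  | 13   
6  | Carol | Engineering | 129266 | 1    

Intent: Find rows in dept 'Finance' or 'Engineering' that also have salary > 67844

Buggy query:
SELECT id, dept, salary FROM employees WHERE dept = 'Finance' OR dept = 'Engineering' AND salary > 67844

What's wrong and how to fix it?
Bug: AND binds tighter than OR, so this parses as dept = 'Finance' OR (dept = 'Engineering' AND salary > 67844)

Fix: Group the OR with parentheses (or use IN), then AND the threshold

Corrected query:
SELECT id, dept, salary FROM employees WHERE (dept = 'Finance' OR dept = 'Engineering') AND salary > 67844

Result:
id | dept        | salary
---+-------------+-------
1  | Engineering | 139072
4  | Engineering | 129607
6  | Engineering | 129266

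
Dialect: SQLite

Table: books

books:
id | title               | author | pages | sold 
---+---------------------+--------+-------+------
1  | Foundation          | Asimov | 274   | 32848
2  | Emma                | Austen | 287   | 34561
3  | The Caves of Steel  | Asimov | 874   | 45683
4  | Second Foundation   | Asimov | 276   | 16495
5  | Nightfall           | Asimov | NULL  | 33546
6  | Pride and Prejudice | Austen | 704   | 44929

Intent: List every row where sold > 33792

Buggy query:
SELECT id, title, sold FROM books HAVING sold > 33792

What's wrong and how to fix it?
Bug: HAVING filters the output of aggregation, but this query has no GROUP BY and no aggregate functions, so SQLite rejects it (HAVING clause on a non-aggregate query); the condition here is per row

Fix: Replace HAVING with WHERE since the condition applies to individual rows

Corrected query:
SELECT id, title, sold FROM books WHERE sold > 33792

Result:
id | title               | sold 
---+---------------------+------
2  | Emma                | 34561
3  | The Caves of Steel  | 45683
6  | Pride and Prejudice | 44929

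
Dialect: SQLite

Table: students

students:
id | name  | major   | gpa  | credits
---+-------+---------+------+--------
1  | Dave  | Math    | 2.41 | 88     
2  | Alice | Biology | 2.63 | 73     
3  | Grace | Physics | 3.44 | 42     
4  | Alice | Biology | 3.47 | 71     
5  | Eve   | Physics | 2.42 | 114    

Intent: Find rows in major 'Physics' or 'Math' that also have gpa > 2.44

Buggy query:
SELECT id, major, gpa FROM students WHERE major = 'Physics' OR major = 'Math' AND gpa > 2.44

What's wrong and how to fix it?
Bug: AND binds tighter than OR, so this parses as major = 'Physics' OR (major = 'Math' AND gpa > 2.44)

Fix: Group the OR with parentheses (or use IN), then AND the threshold

Corrected query:
SELECT id, major, gpa FROM students WHERE (major = 'Physics' OR major = 'Math') AND gpa > 2.44

Result:
id | major   | gpa 
---+---------+-----
3  | Physics | 3.44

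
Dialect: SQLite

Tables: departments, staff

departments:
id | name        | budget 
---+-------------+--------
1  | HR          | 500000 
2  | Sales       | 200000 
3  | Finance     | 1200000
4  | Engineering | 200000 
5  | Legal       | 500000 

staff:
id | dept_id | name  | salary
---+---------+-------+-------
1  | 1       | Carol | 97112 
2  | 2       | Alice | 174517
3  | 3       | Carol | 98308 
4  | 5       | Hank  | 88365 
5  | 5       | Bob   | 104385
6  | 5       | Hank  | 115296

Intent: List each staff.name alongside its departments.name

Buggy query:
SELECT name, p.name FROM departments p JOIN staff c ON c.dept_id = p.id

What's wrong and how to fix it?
Bug: 'name' exists in both joined tables, so the database can't tell which one is meant

Fix: Qualify the column with its table alias (c.name)

Corrected query:
SELECT c.name, p.name FROM departments p JOIN staff c ON c.dept_id = p.id

Result:
name  | name   
------+--------
Carol | HR     
Alice | Sales  
Carol | Finance
Hank  | Legal  
Bob   | Legal  
Hank  | Legal  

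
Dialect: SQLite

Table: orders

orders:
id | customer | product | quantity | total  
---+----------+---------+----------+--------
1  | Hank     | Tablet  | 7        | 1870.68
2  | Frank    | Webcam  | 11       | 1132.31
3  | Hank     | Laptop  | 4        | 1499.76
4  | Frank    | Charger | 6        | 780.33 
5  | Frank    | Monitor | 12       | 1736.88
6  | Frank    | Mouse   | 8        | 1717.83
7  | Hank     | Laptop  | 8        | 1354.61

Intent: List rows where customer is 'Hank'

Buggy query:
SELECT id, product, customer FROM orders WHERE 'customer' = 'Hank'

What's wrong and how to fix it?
Bug: 'customer' in single quotes is a string literal, not the column; the comparison is literal-vs-literal and never true

Fix: Remove the quotes around the column name (or use double quotes for an identifier)

Corrected query:
SELECT id, product, customer FROM orders WHERE customer = 'Hank'

Result:
id | product | customer
---+---------+---------
1  | Tablet  | Hank    
3  | Laptop  | Hank    
7  | Laptop  | Hank    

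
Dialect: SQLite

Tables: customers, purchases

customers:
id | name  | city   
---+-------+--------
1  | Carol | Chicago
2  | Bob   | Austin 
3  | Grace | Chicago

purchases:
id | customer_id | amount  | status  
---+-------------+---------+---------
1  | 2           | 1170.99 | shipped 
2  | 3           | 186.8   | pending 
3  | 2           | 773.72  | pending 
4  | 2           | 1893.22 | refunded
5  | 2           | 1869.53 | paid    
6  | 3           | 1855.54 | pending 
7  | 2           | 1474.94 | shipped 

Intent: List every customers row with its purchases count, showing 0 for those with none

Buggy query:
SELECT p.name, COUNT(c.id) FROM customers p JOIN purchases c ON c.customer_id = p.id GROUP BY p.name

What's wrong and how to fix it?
Bug: INNER JOIN drops customers rows that have no matching purchases rows

Fix: Switch to LEFT JOIN to retain unmatched parent rows

Corrected query:
SELECT p.name, COUNT(c.id) FROM customers p LEFT JOIN purchases c ON c.customer_id = p.id GROUP BY p.name

Result:
name  | COUNT(c.id)
------+------------
Bob   | 5          
Carol | 0          
Grace | 2          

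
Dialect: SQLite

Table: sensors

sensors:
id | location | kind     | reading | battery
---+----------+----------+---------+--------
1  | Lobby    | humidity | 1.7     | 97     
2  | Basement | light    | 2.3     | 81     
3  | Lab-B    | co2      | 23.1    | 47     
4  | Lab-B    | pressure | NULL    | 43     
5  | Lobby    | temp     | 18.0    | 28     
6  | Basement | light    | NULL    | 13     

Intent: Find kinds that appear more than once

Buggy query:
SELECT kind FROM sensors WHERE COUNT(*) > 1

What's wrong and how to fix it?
Bug: WHERE can't reference COUNT(*); aggregates are computed after WHERE

Fix: Group first, then use HAVING for the count condition

Corrected query:
SELECT kind FROM sensors GROUP BY kind HAVING COUNT(*) > 1

Result:
kind 
-----
light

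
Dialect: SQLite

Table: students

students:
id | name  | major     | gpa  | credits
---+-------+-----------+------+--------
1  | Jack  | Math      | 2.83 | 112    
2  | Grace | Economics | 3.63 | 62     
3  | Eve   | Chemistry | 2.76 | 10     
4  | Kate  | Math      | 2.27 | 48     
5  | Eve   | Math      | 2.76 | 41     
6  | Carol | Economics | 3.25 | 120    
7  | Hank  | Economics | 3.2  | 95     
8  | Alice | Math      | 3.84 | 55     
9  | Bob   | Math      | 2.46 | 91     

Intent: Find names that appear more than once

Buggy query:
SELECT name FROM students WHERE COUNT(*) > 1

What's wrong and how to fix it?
Bug: COUNT(*) is an aggregate and cannot be used in WHERE

Fix: GROUP BY name, then filter groups with HAVING COUNT(*) > 1

Corrected query:
SELECT name FROM students GROUP BY name HAVING COUNT(*) > 1

Result:
name
----
Eve 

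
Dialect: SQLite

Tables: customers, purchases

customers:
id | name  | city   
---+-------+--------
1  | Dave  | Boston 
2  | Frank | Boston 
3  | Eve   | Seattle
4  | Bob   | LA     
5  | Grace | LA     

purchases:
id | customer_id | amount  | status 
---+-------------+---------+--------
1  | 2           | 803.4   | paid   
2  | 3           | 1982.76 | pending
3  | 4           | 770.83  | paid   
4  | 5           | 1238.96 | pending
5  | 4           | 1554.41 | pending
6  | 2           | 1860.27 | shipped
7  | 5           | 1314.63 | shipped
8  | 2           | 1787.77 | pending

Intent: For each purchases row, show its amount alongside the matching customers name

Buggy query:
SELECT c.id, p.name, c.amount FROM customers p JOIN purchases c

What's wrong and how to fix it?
Bug: JOIN with no ON clause produces a cartesian product; every purchases row pairs with every customers row

Fix: Specify the join condition linking the foreign key to the parent id

Corrected query:
SELECT c.id, p.name, c.amount FROM customers p JOIN purchases c ON c.customer_id = p.id

Result:
id | name  | amount 
---+-------+--------
1  | Frank | 803.4  
2  | Eve   | 1982.76
3  | Bob   | 770.83 
4  | Grace | 1238.96
5  | Bob   | 1554.41
6  | Frank | 1860.27
7  | Grace | 1314.63
8  | Frank | 1787.77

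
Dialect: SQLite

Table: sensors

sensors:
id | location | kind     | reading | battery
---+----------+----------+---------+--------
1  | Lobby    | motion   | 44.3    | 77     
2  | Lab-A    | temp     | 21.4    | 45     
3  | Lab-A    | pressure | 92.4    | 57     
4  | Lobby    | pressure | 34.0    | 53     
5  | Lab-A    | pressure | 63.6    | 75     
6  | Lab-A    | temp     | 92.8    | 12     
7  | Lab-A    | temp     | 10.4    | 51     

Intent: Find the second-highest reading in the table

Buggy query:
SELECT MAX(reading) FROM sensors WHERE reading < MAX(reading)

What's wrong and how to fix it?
Bug: The inner MAX is an aggregate inside WHERE, which is not allowed

Fix: Compute the overall MAX in a subquery, then take MAX of rows below it

Corrected query:
SELECT MAX(reading) FROM sensors WHERE reading < (SELECT MAX(reading) FROM sensors)

Result:
MAX(reading)
------------
92.4        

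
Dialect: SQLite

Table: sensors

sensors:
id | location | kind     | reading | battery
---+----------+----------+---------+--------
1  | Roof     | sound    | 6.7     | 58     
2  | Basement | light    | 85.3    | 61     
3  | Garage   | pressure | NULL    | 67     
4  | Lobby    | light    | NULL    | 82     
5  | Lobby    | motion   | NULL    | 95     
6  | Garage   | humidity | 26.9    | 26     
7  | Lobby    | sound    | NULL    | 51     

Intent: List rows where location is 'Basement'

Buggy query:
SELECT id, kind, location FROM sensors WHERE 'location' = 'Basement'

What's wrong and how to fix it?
Bug: 'location' in single quotes is a string literal, not the column; the comparison is literal-vs-literal and never true

Fix: Remove the quotes around the column name (or use double quotes for an identifier)

Corrected query:
SELECT id, kind, location FROM sensors WHERE location = 'Basement'

Result:
id | kind  | location
---+-------+---------
2  | light | Basement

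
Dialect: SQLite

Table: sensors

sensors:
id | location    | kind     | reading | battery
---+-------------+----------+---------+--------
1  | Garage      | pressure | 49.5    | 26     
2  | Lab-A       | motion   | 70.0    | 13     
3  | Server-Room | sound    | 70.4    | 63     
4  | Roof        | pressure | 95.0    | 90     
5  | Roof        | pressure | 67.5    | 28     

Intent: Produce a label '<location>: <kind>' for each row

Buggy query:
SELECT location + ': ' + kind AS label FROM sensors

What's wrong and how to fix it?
Bug: SQLite uses || for string concatenation; + coerces text to numbers (yielding 0)

Fix: Use the || operator for string concatenation

Corrected query:
SELECT location || ': ' || kind AS label FROM sensors

Result:
label             
------------------
Garage: pressure  
Lab-A: motion     
Server-Room: sound
Roof: pressure    
Roof: pressure    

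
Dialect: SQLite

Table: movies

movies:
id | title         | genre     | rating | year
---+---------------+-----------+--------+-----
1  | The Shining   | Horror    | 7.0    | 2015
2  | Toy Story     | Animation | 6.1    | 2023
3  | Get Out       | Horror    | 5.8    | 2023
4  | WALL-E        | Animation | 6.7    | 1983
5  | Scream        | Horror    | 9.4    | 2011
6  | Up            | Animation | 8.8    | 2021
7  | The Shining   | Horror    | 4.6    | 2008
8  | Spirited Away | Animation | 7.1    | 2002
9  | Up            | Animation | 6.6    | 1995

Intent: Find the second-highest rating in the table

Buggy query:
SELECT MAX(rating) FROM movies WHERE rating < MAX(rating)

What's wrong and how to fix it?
Bug: MAX(rating) on the right of the comparison is an aggregate-in-WHERE error

Fix: Put the inner MAX in a scalar subquery

Corrected query:
SELECT MAX(rating) FROM movies WHERE rating < (SELECT MAX(rating) FROM movies)

Result:
MAX(rating)
-----------
8.8        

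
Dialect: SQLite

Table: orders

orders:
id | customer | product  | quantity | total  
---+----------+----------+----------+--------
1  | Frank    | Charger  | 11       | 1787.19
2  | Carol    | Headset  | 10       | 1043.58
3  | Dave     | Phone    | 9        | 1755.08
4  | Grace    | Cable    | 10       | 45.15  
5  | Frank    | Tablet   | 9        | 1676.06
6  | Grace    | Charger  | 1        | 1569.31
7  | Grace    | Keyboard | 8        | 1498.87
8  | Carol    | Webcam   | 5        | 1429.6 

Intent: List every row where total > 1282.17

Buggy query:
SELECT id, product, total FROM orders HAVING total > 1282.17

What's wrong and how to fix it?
Bug: HAVING filters the output of aggregation, but this query has no GROUP BY and no aggregate functions, so SQLite rejects it (HAVING clause on a non-aggregate query); the condition here is per row

Fix: Use WHERE for row-level filtering

Corrected query:
SELECT id, product, total FROM orders WHERE total > 1282.17

Result:
id | product  | total  
---+----------+--------
1  | Charger  | 1787.19
3  | Phone    | 1755.08
5  | Tablet   | 1676.06
6  | Charger  | 1569.31
7  | Keyboard | 1498.87
8  | Webcam   | 1429.6 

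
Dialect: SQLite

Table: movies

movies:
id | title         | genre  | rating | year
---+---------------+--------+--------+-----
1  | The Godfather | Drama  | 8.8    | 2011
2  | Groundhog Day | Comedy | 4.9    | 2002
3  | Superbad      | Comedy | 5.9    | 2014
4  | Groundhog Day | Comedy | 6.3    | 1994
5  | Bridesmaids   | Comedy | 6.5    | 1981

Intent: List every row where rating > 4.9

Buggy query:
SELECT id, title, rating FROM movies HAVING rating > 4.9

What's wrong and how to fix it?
Bug: This is a non-aggregate query (no GROUP BY, no aggregates), so in SQLite the HAVING clause is invalid here; a row-level condition belongs in WHERE

Fix: Replace HAVING with WHERE since the condition applies to individual rows

Corrected query:
SELECT id, title, rating FROM movies WHERE rating > 4.9

Result:
id | title         | rating
---+---------------+-------
1  | The Godfather | 8.8   
3  | Superbad      | 5.9   
4  | Groundhog Day | 6.3   
5  | Bridesmaids   | 6.5   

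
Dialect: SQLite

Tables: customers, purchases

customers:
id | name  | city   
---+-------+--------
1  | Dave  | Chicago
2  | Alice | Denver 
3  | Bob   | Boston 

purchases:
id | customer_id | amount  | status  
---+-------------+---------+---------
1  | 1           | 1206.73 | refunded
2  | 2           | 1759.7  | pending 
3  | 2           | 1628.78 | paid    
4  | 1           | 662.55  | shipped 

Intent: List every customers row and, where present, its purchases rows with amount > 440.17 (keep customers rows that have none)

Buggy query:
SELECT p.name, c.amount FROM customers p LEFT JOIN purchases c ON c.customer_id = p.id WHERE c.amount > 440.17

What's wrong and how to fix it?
Bug: Filtering c.amount in WHERE discards the NULL rows produced by LEFT JOIN, turning it into an inner join

Fix: Move the right-table condition into the ON clause so unmatched parents are kept

Corrected query:
SELECT p.name, c.amount FROM customers p LEFT JOIN purchases c ON c.customer_id = p.id AND c.amount > 440.17

Result:
name  | amount 
------+--------
Dave  | 662.55 
Dave  | 1206.73
Alice | 1628.78
Alice | 1759.7 
Bob   | NULL   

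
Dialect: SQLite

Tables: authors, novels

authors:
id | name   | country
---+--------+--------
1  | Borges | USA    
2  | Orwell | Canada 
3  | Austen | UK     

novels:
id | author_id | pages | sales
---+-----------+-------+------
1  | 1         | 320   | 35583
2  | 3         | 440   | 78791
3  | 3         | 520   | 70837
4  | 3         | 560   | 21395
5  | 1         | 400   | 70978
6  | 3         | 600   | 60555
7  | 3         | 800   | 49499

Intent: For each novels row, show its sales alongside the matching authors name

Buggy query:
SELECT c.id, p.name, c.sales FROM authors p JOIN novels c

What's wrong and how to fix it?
Bug: Missing join condition: each novels row is matched to all authors rows instead of just its own

Fix: Specify the join condition linking the foreign key to the parent id

Corrected query:
SELECT c.id, p.name, c.sales FROM authors p JOIN novels c ON c.author_id = p.id

Result:
id | name   | sales
---+--------+------
1  | Borges | 35583
2  | Austen | 78791
3  | Austen | 70837
4  | Austen | 21395
5  | Borges | 70978
6  | Austen | 60555
7  | Austen | 49499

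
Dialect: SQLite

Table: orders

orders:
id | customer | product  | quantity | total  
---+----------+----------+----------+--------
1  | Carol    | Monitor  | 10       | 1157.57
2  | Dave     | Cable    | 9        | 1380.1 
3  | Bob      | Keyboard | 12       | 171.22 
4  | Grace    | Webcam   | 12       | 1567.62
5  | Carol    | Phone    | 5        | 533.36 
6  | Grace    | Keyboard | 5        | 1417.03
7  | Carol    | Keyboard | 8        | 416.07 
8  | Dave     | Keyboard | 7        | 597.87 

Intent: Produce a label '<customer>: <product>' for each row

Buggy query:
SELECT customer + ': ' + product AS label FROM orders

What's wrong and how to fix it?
Bug: SQLite uses || for string concatenation; + coerces text to numbers (yielding 0)

Fix: Replace + with || to concatenate text

Corrected query:
SELECT customer || ': ' || product AS label FROM orders

Result:
label          
---------------
Carol: Monitor 
Dave: Cable    
Bob: Keyboard  
Grace: Webcam  
Carol: Phone   
Grace: Keyboard
Carol: Keyboard
Dave: Keyboard 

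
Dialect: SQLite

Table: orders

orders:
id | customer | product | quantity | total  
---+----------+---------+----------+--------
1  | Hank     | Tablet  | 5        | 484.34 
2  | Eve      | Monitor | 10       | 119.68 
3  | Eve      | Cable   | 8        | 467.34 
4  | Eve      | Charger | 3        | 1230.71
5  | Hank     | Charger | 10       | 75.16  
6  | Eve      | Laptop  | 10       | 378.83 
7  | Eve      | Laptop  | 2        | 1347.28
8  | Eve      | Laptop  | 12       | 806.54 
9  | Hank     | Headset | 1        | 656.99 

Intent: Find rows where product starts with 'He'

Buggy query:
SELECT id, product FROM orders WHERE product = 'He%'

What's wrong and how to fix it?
Bug: '=' compares the literal string including the % character; pattern matching needs LIKE

Fix: Replace '=' with LIKE so 'He%' is treated as a pattern

Corrected query:
SELECT id, product FROM orders WHERE product LIKE 'He%'

Result:
id | product
---+--------
9  | Headset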